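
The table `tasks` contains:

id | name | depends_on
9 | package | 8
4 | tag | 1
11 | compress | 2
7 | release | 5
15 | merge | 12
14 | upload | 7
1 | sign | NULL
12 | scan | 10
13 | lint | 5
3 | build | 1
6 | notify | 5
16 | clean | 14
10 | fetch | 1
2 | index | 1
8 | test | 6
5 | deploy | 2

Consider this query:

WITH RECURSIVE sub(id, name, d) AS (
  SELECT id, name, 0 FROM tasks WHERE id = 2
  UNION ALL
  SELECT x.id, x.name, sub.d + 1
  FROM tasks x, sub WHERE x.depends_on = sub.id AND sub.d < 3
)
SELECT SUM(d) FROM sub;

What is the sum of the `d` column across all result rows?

Base: id=2 (index) at d 0.
Iteration 1: rows with depends_on in {2} -> deploy (id 5, d 1), compress (id 11, d 1).
Iteration 2: rows with depends_on in {5,11} -> notify (id 6, d 2), release (id 7, d 2), lint (id 13, d 2).
Iteration 3: rows with depends_on in {6,7,13} -> test (id 8, d 3), upload (id 14, d 3).
Iteration 4: d < 3 fails for all current rows; recursion stops.
SUM(d) = 0 + 1 + 1 + 2 + 2 + 2 + 3 + 3 = 14.

14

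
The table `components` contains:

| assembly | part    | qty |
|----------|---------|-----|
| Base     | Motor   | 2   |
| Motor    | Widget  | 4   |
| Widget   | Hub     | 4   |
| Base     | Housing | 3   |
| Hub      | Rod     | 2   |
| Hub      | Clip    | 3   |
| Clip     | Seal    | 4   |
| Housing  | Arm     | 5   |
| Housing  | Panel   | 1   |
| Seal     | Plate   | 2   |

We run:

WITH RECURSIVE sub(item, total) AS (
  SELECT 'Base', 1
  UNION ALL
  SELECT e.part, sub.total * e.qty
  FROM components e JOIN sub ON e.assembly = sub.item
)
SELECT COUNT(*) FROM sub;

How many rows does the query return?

Base: (Base, total=1).
Iteration 1: components of {Base} -> Housing = 1*3 = 3, Motor = 1*2 = 2.
Iteration 2: components of {Housing,Motor} -> Arm = 3*5 = 15, Panel = 3*1 = 3, Widget = 2*4 = 8.
Iteration 3: components of {Arm,Panel,Widget} -> Hub = 8*4 = 32.
Iteration 4: components of {Hub} -> Clip = 32*3 = 96, Rod = 32*2 = 64.
Iteration 5: components of {Clip,Rod} -> Seal = 96*4 = 384.
Iteration 6: components of {Seal} -> Plate = 384*2 = 768.
Iteration 7: no further components; recursion stops.
Total rows emitted: 11.

11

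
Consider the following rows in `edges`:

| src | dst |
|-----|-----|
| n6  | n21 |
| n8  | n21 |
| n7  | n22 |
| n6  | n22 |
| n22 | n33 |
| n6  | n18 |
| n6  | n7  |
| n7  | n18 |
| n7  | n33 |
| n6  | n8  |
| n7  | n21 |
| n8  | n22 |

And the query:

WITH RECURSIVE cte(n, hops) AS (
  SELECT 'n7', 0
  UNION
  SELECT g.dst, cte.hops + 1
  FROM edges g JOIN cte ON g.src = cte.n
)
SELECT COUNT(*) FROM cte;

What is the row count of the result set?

Base: (n7, hops=0).
Iteration 1: edges from {n7} -> (n18, hops=1), (n21, hops=1), (n22, hops=1), (n33, hops=1).
Iteration 2: edges from {n18,n21,n22,n33} -> (n33, hops=2).
Iteration 3: no outgoing edges from {n33}; recursion stops.
Total rows emitted: 6.

6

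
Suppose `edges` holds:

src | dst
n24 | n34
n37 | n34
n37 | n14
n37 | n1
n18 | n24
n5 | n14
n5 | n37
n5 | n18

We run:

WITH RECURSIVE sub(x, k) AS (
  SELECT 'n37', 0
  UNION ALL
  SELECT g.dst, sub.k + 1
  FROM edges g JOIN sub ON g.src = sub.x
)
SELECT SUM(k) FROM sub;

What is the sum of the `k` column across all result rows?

3

Base: (n37, k=0).
Iteration 1: edges from {n37} -> (n1, k=1), (n14, k=1), (n34, k=1).
Iteration 2: no outgoing edges from {n1,n14,n34}; recursion stops.
SUM(k) = 0 + 1 + 1 + 1 = 3.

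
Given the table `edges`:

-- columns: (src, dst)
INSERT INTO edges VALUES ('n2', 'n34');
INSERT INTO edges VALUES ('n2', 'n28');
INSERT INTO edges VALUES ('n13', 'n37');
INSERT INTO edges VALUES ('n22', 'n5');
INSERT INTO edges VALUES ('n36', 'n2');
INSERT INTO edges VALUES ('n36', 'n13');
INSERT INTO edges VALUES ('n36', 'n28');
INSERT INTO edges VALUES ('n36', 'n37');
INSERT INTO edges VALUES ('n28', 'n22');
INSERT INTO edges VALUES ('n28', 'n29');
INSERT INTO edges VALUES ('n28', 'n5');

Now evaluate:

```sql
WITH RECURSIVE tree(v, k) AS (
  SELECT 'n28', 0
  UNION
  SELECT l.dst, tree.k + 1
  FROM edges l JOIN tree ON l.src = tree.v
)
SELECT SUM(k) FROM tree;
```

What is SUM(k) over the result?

5

Base: (n28, k=0).
Iteration 1: edges from {n28} -> (n22, k=1), (n29, k=1), (n5, k=1).
Iteration 2: edges from {n22,n29,n5} -> (n5, k=2).
Iteration 3: no outgoing edges from {n5}; recursion stops.
SUM(k) = 0 + 1 + 1 + 1 + 2 = 5.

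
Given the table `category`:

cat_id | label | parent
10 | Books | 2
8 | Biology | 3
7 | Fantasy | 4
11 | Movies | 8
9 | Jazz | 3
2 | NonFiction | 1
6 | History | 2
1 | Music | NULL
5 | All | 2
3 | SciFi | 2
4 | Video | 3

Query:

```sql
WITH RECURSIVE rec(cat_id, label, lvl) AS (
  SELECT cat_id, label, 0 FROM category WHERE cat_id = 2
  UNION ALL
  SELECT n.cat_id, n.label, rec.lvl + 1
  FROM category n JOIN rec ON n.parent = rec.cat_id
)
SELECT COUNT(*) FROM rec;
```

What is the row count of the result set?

Base: cat_id=2 (NonFiction) at lvl 0.
Iteration 1: rows with parent in {2} -> SciFi (id 3, lvl 1), All (id 5, lvl 1), History (id 6, lvl 1), Books (id 10, lvl 1).
Iteration 2: rows with parent in {3,5,6,10} -> Video (id 4, lvl 2), Biology (id 8, lvl 2), Jazz (id 9, lvl 2).
Iteration 3: rows with parent in {4,8,9} -> Fantasy (id 7, lvl 3), Movies (id 11, lvl 3).
Iteration 4: no rows with parent in {7,11}; recursion stops.
Total rows emitted: 10.

10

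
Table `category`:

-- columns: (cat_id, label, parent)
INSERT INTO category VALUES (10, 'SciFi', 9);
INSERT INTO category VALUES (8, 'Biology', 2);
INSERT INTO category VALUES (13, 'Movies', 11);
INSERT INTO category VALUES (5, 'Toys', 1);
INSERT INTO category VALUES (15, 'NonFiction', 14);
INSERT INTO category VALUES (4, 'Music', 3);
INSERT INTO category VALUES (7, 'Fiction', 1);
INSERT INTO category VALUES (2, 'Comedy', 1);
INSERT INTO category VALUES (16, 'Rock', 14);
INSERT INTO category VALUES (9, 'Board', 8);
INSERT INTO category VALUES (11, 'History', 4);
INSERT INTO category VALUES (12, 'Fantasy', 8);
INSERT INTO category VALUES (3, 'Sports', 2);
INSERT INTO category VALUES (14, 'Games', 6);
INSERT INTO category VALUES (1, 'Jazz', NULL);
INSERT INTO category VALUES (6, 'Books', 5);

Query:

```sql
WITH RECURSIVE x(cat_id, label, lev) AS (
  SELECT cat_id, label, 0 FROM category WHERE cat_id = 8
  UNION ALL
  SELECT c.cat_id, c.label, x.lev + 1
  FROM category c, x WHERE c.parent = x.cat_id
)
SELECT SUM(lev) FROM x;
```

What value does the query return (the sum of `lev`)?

Base: cat_id=8 (Biology) at lev 0.
Iteration 1: rows with parent in {8} -> Board (id 9, lev 1), Fantasy (id 12, lev 1).
Iteration 2: rows with parent in {9,12} -> SciFi (id 10, lev 2).
Iteration 3: no rows with parent in {10}; recursion stops.
SUM(lev) = 0 + 1 + 1 + 2 = 4.

4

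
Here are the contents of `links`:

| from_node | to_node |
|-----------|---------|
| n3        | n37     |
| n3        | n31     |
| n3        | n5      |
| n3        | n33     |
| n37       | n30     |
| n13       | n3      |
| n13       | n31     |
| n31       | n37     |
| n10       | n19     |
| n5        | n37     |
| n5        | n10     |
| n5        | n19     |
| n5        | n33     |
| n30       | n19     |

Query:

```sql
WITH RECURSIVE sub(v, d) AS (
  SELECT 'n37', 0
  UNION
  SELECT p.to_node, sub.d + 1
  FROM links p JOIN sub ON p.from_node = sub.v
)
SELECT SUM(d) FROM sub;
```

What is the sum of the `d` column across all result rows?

Base: (n37, d=0).
Iteration 1: edges from {n37} -> (n30, d=1).
Iteration 2: edges from {n30} -> (n19, d=2).
Iteration 3: no outgoing edges from {n19}; recursion stops.
SUM(d) = 0 + 1 + 2 = 3.

3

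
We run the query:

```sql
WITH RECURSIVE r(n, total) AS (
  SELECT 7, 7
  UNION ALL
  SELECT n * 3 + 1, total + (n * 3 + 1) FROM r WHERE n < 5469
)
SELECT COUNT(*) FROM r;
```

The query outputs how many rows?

8

Base: n=7, total=7.
Iteration 1: 7 < 5469 holds -> n = 7 * 3 + 1 = 22, total = 7 + 22 = 29.
Iteration 2: 22 < 5469 holds -> n = 22 * 3 + 1 = 67, total = 29 + 67 = 96.
Iteration 3: 67 < 5469 holds -> n = 67 * 3 + 1 = 202, total = 96 + 202 = 298.
Iteration 4: 202 < 5469 holds -> n = 202 * 3 + 1 = 607, total = 298 + 607 = 905.
Iteration 5: 607 < 5469 holds -> n = 607 * 3 + 1 = 1822, total = 905 + 1822 = 2727.
Iteration 6: 1822 < 5469 holds -> n = 1822 * 3 + 1 = 5467, total = 2727 + 5467 = 8194.
Iteration 7: 5467 < 5469 holds -> n = 5467 * 3 + 1 = 16402, total = 8194 + 16402 = 24596.
Iteration 8: 16402 < 5469 fails; recursion stops.
Total rows emitted: 8.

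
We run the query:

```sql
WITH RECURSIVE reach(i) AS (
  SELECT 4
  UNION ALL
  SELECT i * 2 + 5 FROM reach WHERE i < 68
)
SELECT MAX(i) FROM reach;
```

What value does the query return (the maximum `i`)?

Base: i=4.
Iteration 1: 4 < 68 holds -> i = 4 * 2 + 5 = 13.
Iteration 2: 13 < 68 holds -> i = 13 * 2 + 5 = 31.
Iteration 3: 31 < 68 holds -> i = 31 * 2 + 5 = 67.
Iteration 4: 67 < 68 holds -> i = 67 * 2 + 5 = 139.
Iteration 5: 139 < 68 fails; recursion stops.
i values: 4, 13, 31, 67, 139; the maximum is 139.

139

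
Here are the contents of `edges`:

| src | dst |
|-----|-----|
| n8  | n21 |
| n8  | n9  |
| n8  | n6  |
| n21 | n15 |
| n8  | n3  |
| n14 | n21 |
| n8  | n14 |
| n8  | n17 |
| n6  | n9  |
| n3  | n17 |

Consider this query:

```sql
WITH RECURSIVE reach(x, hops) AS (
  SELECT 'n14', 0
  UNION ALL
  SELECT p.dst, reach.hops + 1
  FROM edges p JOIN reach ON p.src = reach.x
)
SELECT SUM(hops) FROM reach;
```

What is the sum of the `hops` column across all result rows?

3

Base: (n14, hops=0).
Iteration 1: edges from {n14} -> (n21, hops=1).
Iteration 2: edges from {n21} -> (n15, hops=2).
Iteration 3: no outgoing edges from {n15}; recursion stops.
SUM(hops) = 0 + 1 + 2 = 3.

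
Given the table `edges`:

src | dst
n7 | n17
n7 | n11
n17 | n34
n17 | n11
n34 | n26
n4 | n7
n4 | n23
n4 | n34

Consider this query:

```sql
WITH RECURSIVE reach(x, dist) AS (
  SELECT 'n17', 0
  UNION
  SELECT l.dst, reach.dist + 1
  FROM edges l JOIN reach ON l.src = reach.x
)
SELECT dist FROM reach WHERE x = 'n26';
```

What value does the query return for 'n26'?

Base: (n17, dist=0).
Iteration 1: edges from {n17} -> (n11, dist=1), (n34, dist=1).
Iteration 2: edges from {n11,n34} -> (n26, dist=2).
Iteration 3: no outgoing edges from {n26}; recursion stops.

2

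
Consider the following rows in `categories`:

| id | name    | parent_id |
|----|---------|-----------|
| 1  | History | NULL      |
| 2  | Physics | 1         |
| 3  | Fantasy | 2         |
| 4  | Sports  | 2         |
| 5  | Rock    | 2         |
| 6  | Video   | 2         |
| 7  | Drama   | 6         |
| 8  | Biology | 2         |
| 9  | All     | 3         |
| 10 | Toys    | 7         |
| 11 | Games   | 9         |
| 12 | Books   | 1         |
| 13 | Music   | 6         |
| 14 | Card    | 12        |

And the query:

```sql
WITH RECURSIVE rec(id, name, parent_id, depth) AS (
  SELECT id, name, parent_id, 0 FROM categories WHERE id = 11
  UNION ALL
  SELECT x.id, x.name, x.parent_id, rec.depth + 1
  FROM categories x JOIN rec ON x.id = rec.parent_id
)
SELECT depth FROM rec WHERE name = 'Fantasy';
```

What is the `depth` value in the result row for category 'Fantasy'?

Base: id=11 (Games), parent_id=9, depth 0.
Iteration 1: join on id=9 -> All (id 9, parent_id=3, depth 1).
Iteration 2: join on id=3 -> Fantasy (id 3, parent_id=2, depth 2).
Iteration 3: join on id=2 -> Physics (id 2, parent_id=1, depth 3).
Iteration 4: join on id=1 -> History (id 1, parent_id=NULL, depth 4).
Iteration 5: parent_id is NULL; no match; recursion stops.

2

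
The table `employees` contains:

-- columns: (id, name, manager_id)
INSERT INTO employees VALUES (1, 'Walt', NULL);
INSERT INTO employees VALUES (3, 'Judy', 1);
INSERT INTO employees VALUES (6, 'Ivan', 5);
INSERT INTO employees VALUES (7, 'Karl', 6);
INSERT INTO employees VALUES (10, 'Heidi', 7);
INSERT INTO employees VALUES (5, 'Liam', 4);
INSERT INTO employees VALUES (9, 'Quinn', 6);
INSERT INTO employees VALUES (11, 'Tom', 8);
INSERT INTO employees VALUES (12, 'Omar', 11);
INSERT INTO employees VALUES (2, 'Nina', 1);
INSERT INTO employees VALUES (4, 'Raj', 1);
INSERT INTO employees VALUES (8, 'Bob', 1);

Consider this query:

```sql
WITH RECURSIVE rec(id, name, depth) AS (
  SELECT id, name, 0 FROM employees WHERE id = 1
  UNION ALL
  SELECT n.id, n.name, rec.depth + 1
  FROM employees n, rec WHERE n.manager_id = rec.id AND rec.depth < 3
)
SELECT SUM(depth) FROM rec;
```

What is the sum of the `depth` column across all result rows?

14

Base: id=1 (Walt) at depth 0.
Iteration 1: rows with manager_id in {1} -> Nina (id 2, depth 1), Judy (id 3, depth 1), Raj (id 4, depth 1), Bob (id 8, depth 1).
Iteration 2: rows with manager_id in {2,3,4,8} -> Liam (id 5, depth 2), Tom (id 11, depth 2).
Iteration 3: rows with manager_id in {5,11} -> Ivan (id 6, depth 3), Omar (id 12, depth 3).
Iteration 4: depth < 3 fails for all current rows; recursion stops.
SUM(depth) = 0 + 1 + 1 + 1 + 1 + 2 + 2 + 3 + 3 = 14.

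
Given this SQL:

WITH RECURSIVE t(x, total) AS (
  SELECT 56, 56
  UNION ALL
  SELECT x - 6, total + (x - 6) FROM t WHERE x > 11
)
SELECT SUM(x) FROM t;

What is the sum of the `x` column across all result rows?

Base: x=56, total=56.
Iteration 1: 56 > 11 holds -> x = 56 - 6 = 50, total = 56 + 50 = 106.
Iteration 2: 50 > 11 holds -> x = 50 - 6 = 44, total = 106 + 44 = 150.
Iteration 3: 44 > 11 holds -> x = 44 - 6 = 38, total = 150 + 38 = 188.
Iteration 4: 38 > 11 holds -> x = 38 - 6 = 32, total = 188 + 32 = 220.
Iteration 5: 32 > 11 holds -> x = 32 - 6 = 26, total = 220 + 26 = 246.
Iteration 6: 26 > 11 holds -> x = 26 - 6 = 20, total = 246 + 20 = 266.
Iteration 7: 20 > 11 holds -> x = 20 - 6 = 14, total = 266 + 14 = 280.
Iteration 8: 14 > 11 holds -> x = 14 - 6 = 8, total = 280 + 8 = 288.
Iteration 9: 8 > 11 fails; recursion stops.
SUM(x) = 56 + 50 + 44 + 38 + 32 + 26 + 20 + 14 + 8 = 288.

288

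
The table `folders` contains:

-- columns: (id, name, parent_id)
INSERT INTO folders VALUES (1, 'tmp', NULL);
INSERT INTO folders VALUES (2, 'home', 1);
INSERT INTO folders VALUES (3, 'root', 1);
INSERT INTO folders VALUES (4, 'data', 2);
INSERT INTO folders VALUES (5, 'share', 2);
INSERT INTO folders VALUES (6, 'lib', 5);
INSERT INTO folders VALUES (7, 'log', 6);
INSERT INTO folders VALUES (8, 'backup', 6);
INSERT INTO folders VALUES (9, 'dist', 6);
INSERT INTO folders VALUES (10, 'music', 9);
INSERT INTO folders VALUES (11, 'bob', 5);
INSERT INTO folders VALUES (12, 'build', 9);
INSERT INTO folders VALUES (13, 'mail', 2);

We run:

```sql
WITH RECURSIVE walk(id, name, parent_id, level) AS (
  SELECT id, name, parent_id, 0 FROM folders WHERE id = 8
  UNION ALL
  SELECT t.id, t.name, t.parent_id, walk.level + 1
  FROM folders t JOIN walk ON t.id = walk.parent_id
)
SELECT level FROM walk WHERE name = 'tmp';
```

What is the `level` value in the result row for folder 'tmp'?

Base: id=8 (backup), parent_id=6, level 0.
Iteration 1: join on id=6 -> lib (id 6, parent_id=5, level 1).
Iteration 2: join on id=5 -> share (id 5, parent_id=2, level 2).
Iteration 3: join on id=2 -> home (id 2, parent_id=1, level 3).
Iteration 4: join on id=1 -> tmp (id 1, parent_id=NULL, level 4).
Iteration 5: parent_id is NULL; no match; recursion stops.

4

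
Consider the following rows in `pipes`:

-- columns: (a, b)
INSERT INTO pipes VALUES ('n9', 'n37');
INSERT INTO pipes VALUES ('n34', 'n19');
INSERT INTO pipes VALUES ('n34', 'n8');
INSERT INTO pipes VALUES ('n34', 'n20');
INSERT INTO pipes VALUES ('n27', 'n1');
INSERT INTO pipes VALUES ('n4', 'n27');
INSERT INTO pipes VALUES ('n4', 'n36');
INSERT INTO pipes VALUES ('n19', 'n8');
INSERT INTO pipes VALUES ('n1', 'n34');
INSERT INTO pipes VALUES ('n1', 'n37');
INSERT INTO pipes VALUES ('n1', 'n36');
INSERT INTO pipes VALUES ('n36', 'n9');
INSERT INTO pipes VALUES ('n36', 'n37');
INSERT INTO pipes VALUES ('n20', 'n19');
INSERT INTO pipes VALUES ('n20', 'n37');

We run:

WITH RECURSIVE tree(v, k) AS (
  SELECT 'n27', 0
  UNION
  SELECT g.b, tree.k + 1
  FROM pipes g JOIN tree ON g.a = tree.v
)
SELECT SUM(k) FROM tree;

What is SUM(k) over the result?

Base: (n27, k=0).
Iteration 1: edges from {n27} -> (n1, k=1).
Iteration 2: edges from {n1} -> (n34, k=2), (n36, k=2), (n37, k=2).
Iteration 3: edges from {n34,n36,n37} -> (n19, k=3), (n20, k=3), (n37, k=3), (n8, k=3), (n9, k=3).
Iteration 4: edges from {n19,n20,n37,n8,n9} -> (n19, k=4), (n37, k=4), (n8, k=4). [UNION drops 1 duplicate row(s)]
Iteration 5: edges from {n19,n37,n8} -> (n8, k=5).
Iteration 6: no outgoing edges from {n8}; recursion stops.
SUM(k) = 0 + 1 + 2 + 2 + 2 + 3 + 3 + 3 + 3 + 3 + 4 + 4 + 4 + 5 = 39.

39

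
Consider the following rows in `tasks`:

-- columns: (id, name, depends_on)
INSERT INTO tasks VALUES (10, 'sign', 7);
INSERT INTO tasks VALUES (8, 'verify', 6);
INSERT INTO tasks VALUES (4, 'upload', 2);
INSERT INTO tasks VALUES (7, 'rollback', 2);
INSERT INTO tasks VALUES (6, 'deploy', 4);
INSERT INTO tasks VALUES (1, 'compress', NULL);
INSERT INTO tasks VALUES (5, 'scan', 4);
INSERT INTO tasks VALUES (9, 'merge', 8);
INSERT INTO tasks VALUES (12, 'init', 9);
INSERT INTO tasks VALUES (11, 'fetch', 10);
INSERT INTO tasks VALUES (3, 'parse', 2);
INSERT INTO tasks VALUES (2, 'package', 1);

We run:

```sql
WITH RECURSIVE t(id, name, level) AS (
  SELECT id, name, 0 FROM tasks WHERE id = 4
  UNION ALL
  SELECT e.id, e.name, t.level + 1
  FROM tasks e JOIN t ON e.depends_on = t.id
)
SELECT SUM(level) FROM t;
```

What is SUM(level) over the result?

11

Base: id=4 (upload) at level 0.
Iteration 1: rows with depends_on in {4} -> scan (id 5, level 1), deploy (id 6, level 1).
Iteration 2: rows with depends_on in {5,6} -> verify (id 8, level 2).
Iteration 3: rows with depends_on in {8} -> merge (id 9, level 3).
Iteration 4: rows with depends_on in {9} -> init (id 12, level 4).
Iteration 5: no rows with depends_on in {12}; recursion stops.
SUM(level) = 0 + 1 + 1 + 2 + 3 + 4 = 11.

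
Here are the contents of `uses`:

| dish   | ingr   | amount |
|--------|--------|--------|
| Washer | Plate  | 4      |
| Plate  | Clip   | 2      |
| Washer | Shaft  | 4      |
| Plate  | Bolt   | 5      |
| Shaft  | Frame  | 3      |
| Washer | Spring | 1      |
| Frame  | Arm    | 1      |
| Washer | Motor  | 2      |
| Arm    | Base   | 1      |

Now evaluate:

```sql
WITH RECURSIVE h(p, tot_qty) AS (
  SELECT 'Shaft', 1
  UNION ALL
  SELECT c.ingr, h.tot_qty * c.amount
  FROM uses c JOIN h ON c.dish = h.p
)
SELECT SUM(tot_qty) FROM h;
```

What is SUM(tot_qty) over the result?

Base: (Shaft, tot_qty=1).
Iteration 1: components of {Shaft} -> Frame = 1*3 = 3.
Iteration 2: components of {Frame} -> Arm = 3*1 = 3.
Iteration 3: components of {Arm} -> Base = 3*1 = 3.
Iteration 4: no further components; recursion stops.
SUM(tot_qty) = 1 + 3 + 3 + 3 = 10.

10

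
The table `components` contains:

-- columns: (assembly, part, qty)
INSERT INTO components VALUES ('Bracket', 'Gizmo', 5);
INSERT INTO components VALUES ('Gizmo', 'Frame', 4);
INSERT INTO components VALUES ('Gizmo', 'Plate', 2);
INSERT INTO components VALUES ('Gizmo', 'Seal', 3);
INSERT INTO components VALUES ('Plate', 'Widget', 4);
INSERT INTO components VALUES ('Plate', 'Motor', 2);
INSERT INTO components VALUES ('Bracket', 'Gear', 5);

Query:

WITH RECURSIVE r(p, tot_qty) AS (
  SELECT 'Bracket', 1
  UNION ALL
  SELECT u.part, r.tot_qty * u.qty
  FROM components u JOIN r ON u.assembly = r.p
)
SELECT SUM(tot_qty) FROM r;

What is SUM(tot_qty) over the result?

Base: (Bracket, tot_qty=1).
Iteration 1: components of {Bracket} -> Gear = 1*5 = 5, Gizmo = 1*5 = 5.
Iteration 2: components of {Gear,Gizmo} -> Frame = 5*4 = 20, Plate = 5*2 = 10, Seal = 5*3 = 15.
Iteration 3: components of {Frame,Plate,Seal} -> Motor = 10*2 = 20, Widget = 10*4 = 40.
Iteration 4: no further components; recursion stops.
SUM(tot_qty) = 1 + 5 + 5 + 20 + 10 + 15 + 40 + 20 = 116.

116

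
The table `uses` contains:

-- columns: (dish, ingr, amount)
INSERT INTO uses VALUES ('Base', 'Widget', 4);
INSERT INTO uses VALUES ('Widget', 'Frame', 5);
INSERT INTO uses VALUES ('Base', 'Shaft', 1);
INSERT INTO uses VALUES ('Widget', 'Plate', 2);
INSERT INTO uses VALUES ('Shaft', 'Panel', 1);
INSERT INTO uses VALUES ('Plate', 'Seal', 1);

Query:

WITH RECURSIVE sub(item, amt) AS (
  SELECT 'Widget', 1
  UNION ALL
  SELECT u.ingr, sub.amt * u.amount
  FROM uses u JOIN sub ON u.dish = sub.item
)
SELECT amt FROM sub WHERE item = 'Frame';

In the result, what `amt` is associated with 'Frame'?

Base: (Widget, amt=1).
Iteration 1: components of {Widget} -> Frame = 1*5 = 5, Plate = 1*2 = 2.
Iteration 2: components of {Frame,Plate} -> Seal = 2*1 = 2.
Iteration 3: no further components; recursion stops.

5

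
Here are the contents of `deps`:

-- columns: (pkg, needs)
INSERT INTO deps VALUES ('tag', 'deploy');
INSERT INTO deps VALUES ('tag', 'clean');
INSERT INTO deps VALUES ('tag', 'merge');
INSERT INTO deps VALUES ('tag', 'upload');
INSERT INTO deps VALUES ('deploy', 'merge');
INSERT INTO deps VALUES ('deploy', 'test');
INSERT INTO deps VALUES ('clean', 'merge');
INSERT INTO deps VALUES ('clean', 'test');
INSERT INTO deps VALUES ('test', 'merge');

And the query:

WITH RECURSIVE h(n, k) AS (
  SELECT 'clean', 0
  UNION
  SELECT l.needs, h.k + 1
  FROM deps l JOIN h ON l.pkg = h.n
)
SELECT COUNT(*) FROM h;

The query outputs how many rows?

Base: (clean, k=0).
Iteration 1: edges from {clean} -> (merge, k=1), (test, k=1).
Iteration 2: edges from {merge,test} -> (merge, k=2).
Iteration 3: no outgoing edges from {merge}; recursion stops.
Total rows emitted: 4.

4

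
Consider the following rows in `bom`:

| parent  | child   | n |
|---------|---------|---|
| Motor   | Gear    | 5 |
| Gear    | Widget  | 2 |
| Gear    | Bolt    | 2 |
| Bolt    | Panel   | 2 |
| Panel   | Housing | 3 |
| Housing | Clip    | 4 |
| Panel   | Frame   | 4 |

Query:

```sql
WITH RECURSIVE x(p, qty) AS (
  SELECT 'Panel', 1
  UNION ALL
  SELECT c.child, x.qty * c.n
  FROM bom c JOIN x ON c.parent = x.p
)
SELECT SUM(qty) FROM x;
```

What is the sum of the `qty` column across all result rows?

20

Base: (Panel, qty=1).
Iteration 1: components of {Panel} -> Frame = 1*4 = 4, Housing = 1*3 = 3.
Iteration 2: components of {Frame,Housing} -> Clip = 3*4 = 12.
Iteration 3: no further components; recursion stops.
SUM(qty) = 1 + 3 + 4 + 12 = 20.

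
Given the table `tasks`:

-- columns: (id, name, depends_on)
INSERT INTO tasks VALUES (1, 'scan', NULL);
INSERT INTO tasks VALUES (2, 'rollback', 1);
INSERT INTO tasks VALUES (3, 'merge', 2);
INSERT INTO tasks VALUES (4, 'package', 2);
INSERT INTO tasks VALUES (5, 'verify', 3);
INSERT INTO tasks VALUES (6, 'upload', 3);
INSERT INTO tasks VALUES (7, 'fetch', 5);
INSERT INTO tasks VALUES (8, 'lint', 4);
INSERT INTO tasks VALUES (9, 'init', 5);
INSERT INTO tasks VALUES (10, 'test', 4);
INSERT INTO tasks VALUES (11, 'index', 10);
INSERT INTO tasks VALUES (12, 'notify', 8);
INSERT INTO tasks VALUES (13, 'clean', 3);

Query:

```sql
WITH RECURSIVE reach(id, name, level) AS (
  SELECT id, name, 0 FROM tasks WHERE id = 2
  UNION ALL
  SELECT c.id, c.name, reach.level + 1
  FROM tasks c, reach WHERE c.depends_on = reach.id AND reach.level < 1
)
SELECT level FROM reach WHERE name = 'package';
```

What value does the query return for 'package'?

Base: id=2 (rollback) at level 0.
Iteration 1: rows with depends_on in {2} -> merge (id 3, level 1), package (id 4, level 1).
Iteration 2: level < 1 fails for all current rows; recursion stops.

1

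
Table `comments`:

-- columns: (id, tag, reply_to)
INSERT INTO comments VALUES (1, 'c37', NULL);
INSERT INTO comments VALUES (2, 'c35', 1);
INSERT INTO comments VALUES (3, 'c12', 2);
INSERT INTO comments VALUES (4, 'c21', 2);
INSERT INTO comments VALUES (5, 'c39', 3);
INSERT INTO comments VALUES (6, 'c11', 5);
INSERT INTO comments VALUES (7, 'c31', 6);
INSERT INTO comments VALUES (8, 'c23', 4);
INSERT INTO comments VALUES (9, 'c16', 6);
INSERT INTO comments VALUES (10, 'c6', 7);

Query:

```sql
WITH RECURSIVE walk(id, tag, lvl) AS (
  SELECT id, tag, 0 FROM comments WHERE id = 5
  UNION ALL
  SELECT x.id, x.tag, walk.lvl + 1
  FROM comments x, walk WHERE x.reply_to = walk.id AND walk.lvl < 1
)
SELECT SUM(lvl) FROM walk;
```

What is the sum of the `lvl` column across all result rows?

Base: id=5 (c39) at lvl 0.
Iteration 1: rows with reply_to in {5} -> c11 (id 6, lvl 1).
Iteration 2: lvl < 1 fails for all current rows; recursion stops.
SUM(lvl) = 0 + 1 = 1.

1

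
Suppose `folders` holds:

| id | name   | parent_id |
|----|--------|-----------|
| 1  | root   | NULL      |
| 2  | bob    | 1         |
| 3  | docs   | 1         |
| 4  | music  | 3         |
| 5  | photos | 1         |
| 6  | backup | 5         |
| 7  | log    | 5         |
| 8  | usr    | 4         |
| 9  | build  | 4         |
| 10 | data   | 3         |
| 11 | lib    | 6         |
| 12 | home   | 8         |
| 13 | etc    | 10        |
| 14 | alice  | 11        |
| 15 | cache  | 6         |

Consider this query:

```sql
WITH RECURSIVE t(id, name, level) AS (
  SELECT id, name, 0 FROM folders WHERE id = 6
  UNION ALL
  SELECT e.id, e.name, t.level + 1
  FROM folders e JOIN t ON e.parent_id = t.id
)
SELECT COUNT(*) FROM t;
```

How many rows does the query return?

4

Base: id=6 (backup) at level 0.
Iteration 1: rows with parent_id in {6} -> lib (id 11, level 1), cache (id 15, level 1).
Iteration 2: rows with parent_id in {11,15} -> alice (id 14, level 2).
Iteration 3: no rows with parent_id in {14}; recursion stops.
Total rows emitted: 4.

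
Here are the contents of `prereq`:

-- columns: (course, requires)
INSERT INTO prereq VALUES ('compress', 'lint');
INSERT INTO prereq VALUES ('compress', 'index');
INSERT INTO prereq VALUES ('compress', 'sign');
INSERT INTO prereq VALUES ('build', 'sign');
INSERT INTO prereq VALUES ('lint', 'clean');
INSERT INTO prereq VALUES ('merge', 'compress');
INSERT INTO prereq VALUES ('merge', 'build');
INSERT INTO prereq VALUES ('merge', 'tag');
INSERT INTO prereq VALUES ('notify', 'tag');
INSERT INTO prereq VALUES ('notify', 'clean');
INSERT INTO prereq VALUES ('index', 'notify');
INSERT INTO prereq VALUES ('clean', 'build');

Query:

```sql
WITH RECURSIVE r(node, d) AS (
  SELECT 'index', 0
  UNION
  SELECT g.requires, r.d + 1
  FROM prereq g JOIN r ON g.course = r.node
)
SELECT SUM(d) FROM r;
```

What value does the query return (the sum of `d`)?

Base: (index, d=0).
Iteration 1: edges from {index} -> (notify, d=1).
Iteration 2: edges from {notify} -> (clean, d=2), (tag, d=2).
Iteration 3: edges from {clean,tag} -> (build, d=3).
Iteration 4: edges from {build} -> (sign, d=4).
Iteration 5: no outgoing edges from {sign}; recursion stops.
SUM(d) = 0 + 1 + 2 + 2 + 3 + 4 = 12.

12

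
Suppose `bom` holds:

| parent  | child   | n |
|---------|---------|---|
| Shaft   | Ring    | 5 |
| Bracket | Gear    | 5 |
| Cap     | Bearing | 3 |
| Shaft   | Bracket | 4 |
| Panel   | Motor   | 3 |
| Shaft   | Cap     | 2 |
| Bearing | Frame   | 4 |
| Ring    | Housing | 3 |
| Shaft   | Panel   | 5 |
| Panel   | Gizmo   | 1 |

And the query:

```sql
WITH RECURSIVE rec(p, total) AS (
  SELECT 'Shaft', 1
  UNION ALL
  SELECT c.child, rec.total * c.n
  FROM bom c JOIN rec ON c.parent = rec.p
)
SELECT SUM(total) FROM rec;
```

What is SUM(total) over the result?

Base: (Shaft, total=1).
Iteration 1: components of {Shaft} -> Bracket = 1*4 = 4, Cap = 1*2 = 2, Panel = 1*5 = 5, Ring = 1*5 = 5.
Iteration 2: components of {Bracket,Cap,Panel,Ring} -> Bearing = 2*3 = 6, Gear = 4*5 = 20, Gizmo = 5*1 = 5, Housing = 5*3 = 15, Motor = 5*3 = 15.
Iteration 3: components of {Bearing,Gear,Gizmo,Housing,Motor} -> Frame = 6*4 = 24.
Iteration 4: no further components; recursion stops.
SUM(total) = 1 + 2 + 4 + 5 + 5 + 6 + 20 + 15 + 5 + 15 + 24 = 102.

102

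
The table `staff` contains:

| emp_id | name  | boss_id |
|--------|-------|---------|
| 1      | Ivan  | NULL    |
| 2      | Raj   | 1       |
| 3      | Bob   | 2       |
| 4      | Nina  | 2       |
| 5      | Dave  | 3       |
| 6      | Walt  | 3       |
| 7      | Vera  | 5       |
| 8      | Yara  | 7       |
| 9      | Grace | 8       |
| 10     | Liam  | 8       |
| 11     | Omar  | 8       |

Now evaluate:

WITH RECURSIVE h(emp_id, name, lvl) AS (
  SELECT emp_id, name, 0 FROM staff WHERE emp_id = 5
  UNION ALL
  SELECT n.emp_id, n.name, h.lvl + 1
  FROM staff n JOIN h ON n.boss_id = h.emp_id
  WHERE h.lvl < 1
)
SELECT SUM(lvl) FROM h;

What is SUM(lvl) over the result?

Base: emp_id=5 (Dave) at lvl 0.
Iteration 1: rows with boss_id in {5} -> Vera (id 7, lvl 1).
Iteration 2: lvl < 1 fails for all current rows; recursion stops.
SUM(lvl) = 0 + 1 = 1.

1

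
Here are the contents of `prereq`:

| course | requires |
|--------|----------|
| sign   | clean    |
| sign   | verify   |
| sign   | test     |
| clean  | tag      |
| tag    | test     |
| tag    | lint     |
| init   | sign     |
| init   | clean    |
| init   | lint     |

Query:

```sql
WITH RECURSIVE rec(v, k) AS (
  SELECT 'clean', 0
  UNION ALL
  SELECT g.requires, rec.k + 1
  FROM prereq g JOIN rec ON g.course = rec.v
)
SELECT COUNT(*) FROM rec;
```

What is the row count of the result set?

4

Base: (clean, k=0).
Iteration 1: edges from {clean} -> (tag, k=1).
Iteration 2: edges from {tag} -> (lint, k=2), (test, k=2).
Iteration 3: no outgoing edges from {lint,test}; recursion stops.
Total rows emitted: 4.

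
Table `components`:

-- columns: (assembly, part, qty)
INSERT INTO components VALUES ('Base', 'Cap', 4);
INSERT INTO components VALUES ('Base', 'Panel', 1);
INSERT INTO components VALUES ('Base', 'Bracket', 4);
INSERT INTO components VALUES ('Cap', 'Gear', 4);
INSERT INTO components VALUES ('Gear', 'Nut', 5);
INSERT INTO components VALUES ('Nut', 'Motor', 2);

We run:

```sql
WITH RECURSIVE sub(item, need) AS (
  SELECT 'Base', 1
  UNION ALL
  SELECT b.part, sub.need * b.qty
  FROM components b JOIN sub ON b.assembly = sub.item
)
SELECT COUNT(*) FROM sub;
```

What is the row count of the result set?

7

Base: (Base, need=1).
Iteration 1: components of {Base} -> Bracket = 1*4 = 4, Cap = 1*4 = 4, Panel = 1*1 = 1.
Iteration 2: components of {Bracket,Cap,Panel} -> Gear = 4*4 = 16.
Iteration 3: components of {Gear} -> Nut = 16*5 = 80.
Iteration 4: components of {Nut} -> Motor = 80*2 = 160.
Iteration 5: no further components; recursion stops.
Total rows emitted: 7.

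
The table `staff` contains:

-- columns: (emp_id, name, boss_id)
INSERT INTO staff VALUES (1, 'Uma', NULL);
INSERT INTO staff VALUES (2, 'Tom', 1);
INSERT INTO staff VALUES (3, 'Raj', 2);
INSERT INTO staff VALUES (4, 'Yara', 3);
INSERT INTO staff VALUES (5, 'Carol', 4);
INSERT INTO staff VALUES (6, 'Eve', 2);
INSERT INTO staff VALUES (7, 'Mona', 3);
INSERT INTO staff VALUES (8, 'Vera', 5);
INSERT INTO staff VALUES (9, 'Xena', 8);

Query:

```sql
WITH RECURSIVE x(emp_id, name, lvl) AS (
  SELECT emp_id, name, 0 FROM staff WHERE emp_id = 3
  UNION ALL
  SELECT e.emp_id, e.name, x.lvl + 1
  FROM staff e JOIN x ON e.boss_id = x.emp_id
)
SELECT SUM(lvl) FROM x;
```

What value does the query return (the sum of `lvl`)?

11

Base: emp_id=3 (Raj) at lvl 0.
Iteration 1: rows with boss_id in {3} -> Yara (id 4, lvl 1), Mona (id 7, lvl 1).
Iteration 2: rows with boss_id in {4,7} -> Carol (id 5, lvl 2).
Iteration 3: rows with boss_id in {5} -> Vera (id 8, lvl 3).
Iteration 4: rows with boss_id in {8} -> Xena (id 9, lvl 4).
Iteration 5: no rows with boss_id in {9}; recursion stops.
SUM(lvl) = 0 + 1 + 1 + 2 + 3 + 4 = 11.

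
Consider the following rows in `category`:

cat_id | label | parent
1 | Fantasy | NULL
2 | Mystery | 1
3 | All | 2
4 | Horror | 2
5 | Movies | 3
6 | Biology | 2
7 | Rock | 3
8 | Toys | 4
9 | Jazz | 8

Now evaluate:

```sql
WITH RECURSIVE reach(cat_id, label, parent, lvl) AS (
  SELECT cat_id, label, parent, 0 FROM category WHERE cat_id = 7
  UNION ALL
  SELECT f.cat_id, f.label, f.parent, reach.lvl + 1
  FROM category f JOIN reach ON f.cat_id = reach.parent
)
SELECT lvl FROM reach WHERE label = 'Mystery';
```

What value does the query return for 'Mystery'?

2

Base: cat_id=7 (Rock), parent=3, lvl 0.
Iteration 1: join on cat_id=3 -> All (id 3, parent=2, lvl 1).
Iteration 2: join on cat_id=2 -> Mystery (id 2, parent=1, lvl 2).
Iteration 3: join on cat_id=1 -> Fantasy (id 1, parent=NULL, lvl 3).
Iteration 4: parent is NULL; no match; recursion stops.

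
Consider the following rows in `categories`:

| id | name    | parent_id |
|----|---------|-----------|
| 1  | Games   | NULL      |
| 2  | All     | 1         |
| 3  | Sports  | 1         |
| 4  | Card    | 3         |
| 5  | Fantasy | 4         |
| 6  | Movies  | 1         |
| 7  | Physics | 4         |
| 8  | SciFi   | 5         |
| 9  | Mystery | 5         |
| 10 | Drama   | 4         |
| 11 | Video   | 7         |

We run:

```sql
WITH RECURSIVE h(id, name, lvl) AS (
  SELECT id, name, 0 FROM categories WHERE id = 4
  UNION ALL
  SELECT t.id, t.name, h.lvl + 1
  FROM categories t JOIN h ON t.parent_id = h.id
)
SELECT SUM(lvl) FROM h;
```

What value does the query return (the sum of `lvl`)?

9

Base: id=4 (Card) at lvl 0.
Iteration 1: rows with parent_id in {4} -> Fantasy (id 5, lvl 1), Physics (id 7, lvl 1), Drama (id 10, lvl 1).
Iteration 2: rows with parent_id in {5,7,10} -> SciFi (id 8, lvl 2), Mystery (id 9, lvl 2), Video (id 11, lvl 2).
Iteration 3: no rows with parent_id in {8,9,11}; recursion stops.
SUM(lvl) = 0 + 1 + 1 + 1 + 2 + 2 + 2 = 9.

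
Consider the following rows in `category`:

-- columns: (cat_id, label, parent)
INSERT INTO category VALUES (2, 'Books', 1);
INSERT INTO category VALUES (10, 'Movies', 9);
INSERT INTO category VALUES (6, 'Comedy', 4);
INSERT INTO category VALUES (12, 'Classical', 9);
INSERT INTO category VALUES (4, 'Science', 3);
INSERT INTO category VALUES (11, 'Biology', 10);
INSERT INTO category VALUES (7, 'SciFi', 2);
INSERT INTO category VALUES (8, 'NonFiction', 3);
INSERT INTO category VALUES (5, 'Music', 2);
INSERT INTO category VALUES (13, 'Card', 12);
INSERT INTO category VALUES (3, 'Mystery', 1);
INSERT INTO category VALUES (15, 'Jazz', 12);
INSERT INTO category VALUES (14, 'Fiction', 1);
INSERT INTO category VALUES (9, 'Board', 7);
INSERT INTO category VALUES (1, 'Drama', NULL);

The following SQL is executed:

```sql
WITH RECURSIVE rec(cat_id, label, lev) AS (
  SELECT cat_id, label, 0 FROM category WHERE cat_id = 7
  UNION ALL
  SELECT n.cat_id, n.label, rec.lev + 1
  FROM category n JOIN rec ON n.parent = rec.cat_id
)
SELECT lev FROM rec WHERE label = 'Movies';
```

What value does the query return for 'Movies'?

2

Base: cat_id=7 (SciFi) at lev 0.
Iteration 1: rows with parent in {7} -> Board (id 9, lev 1).
Iteration 2: rows with parent in {9} -> Movies (id 10, lev 2), Classical (id 12, lev 2).
Iteration 3: rows with parent in {10,12} -> Biology (id 11, lev 3), Card (id 13, lev 3), Jazz (id 15, lev 3).
Iteration 4: no rows with parent in {11,13,15}; recursion stops.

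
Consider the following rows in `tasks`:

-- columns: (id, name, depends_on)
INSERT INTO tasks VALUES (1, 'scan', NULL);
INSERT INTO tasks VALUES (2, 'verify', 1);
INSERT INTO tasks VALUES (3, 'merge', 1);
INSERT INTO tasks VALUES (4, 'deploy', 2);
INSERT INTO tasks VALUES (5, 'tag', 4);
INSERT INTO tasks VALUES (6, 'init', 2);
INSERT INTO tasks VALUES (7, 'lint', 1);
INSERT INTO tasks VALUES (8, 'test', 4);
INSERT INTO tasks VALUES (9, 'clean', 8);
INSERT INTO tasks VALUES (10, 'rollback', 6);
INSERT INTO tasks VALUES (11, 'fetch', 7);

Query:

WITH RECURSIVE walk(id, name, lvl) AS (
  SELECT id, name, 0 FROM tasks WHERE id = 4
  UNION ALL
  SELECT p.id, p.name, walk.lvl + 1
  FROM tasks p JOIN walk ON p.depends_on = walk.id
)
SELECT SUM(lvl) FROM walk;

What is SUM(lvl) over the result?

4

Base: id=4 (deploy) at lvl 0.
Iteration 1: rows with depends_on in {4} -> tag (id 5, lvl 1), test (id 8, lvl 1).
Iteration 2: rows with depends_on in {5,8} -> clean (id 9, lvl 2).
Iteration 3: no rows with depends_on in {9}; recursion stops.
SUM(lvl) = 0 + 1 + 1 + 2 = 4.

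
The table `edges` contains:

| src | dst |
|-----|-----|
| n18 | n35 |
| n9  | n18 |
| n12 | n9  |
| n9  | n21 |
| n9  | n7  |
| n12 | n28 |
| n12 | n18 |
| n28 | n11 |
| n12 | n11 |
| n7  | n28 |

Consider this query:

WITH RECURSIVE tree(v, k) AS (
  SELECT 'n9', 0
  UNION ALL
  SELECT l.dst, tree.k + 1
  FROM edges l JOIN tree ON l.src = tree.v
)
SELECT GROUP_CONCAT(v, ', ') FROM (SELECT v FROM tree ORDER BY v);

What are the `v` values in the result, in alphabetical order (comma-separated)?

Base: (n9, k=0).
Iteration 1: edges from {n9} -> (n18, k=1), (n21, k=1), (n7, k=1).
Iteration 2: edges from {n18,n21,n7} -> (n28, k=2), (n35, k=2).
Iteration 3: edges from {n28,n35} -> (n11, k=3).
Iteration 4: no outgoing edges from {n11}; recursion stops.

n11, n18, n21, n28, n35, n7, n9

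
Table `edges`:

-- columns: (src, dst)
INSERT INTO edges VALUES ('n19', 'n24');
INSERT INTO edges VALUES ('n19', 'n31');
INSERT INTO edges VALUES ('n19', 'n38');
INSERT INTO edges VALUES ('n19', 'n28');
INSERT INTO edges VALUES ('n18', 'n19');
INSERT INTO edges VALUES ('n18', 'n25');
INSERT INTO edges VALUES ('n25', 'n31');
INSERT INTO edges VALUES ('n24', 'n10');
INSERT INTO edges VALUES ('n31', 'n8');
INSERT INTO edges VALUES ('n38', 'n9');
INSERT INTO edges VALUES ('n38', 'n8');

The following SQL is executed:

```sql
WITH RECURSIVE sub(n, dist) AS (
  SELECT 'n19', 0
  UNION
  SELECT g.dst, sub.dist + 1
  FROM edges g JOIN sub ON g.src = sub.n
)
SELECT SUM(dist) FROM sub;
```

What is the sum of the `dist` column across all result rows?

Base: (n19, dist=0).
Iteration 1: edges from {n19} -> (n24, dist=1), (n28, dist=1), (n31, dist=1), (n38, dist=1).
Iteration 2: edges from {n24,n28,n31,n38} -> (n10, dist=2), (n8, dist=2), (n9, dist=2). [UNION drops 1 duplicate row(s)]
Iteration 3: no outgoing edges from {n10,n8,n9}; recursion stops.
SUM(dist) = 0 + 1 + 1 + 1 + 1 + 2 + 2 + 2 = 10.

10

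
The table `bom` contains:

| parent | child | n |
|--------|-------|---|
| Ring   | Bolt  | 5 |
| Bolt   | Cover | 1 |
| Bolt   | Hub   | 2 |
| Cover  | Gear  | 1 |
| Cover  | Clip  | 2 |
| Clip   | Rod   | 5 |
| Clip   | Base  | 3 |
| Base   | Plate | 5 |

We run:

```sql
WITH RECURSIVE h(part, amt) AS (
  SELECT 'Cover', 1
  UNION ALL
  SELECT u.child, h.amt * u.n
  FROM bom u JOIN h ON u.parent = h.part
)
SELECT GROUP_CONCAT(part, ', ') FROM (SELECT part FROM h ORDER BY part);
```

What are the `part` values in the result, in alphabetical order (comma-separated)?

Base, Clip, Cover, Gear, Plate, Rod

Base: (Cover, amt=1).
Iteration 1: components of {Cover} -> Clip = 1*2 = 2, Gear = 1*1 = 1.
Iteration 2: components of {Clip,Gear} -> Base = 2*3 = 6, Rod = 2*5 = 10.
Iteration 3: components of {Base,Rod} -> Plate = 6*5 = 30.
Iteration 4: no further components; recursion stops.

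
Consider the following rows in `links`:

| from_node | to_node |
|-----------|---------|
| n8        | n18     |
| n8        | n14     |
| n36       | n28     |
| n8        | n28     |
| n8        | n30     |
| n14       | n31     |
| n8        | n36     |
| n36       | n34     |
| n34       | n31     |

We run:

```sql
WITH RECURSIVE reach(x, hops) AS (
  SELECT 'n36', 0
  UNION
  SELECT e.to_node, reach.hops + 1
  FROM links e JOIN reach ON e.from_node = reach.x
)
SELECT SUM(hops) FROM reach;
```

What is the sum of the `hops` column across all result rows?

Base: (n36, hops=0).
Iteration 1: edges from {n36} -> (n28, hops=1), (n34, hops=1).
Iteration 2: edges from {n28,n34} -> (n31, hops=2).
Iteration 3: no outgoing edges from {n31}; recursion stops.
SUM(hops) = 0 + 1 + 1 + 2 = 4.

4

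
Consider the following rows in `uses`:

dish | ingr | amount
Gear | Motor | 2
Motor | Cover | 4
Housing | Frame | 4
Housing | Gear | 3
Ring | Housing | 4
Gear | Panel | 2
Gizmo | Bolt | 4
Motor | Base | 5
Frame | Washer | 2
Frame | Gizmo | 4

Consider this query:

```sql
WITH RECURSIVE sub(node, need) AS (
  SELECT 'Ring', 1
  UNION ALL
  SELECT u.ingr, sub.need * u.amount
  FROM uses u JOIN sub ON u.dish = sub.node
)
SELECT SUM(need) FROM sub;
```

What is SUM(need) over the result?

Base: (Ring, need=1).
Iteration 1: components of {Ring} -> Housing = 1*4 = 4.
Iteration 2: components of {Housing} -> Frame = 4*4 = 16, Gear = 4*3 = 12.
Iteration 3: components of {Frame,Gear} -> Gizmo = 16*4 = 64, Motor = 12*2 = 24, Panel = 12*2 = 24, Washer = 16*2 = 32.
Iteration 4: components of {Gizmo,Motor,Panel,Washer} -> Base = 24*5 = 120, Bolt = 64*4 = 256, Cover = 24*4 = 96.
Iteration 5: no further components; recursion stops.
SUM(need) = 1 + 4 + 16 + 12 + 64 + 32 + 24 + 24 + 256 + 120 + 96 = 649.

649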